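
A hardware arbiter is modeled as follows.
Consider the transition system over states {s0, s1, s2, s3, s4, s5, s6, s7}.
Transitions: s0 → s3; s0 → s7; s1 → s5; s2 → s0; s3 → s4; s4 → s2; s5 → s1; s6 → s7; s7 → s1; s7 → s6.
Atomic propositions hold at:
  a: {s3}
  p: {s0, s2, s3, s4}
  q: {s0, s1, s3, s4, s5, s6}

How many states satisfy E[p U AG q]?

AG q: greatest fixpoint, start Z0 = {s0, s1, s3, s4, s5, s6}, keep only states in Sat with every successor in Z. Z1 = {s1, s3, s5}; Z2 = {s1, s5}; fixed.
Sat(AG q) = {s1, s5}
E[p U AG q]: least fixpoint, start Z0 = Sat(AG q) = {s1, s5}, add states in Sat(p) with some successor in Z. Already a fixed point.
Sat(E[p U AG q]) = {s1, s5}
|Sat(E[p U AG q])| = |{s1, s5}| = 2.

2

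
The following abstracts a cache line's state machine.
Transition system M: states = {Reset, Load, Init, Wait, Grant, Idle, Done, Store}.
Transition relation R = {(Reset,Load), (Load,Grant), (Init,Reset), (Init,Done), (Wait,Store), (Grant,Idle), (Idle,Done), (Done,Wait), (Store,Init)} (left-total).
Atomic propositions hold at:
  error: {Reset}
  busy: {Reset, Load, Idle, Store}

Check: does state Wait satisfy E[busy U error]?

No

E[busy U error]: least fixpoint, start Z0 = Sat(error) = {Reset}, add states in Sat(busy) with some successor in Z. Already a fixed point.
Sat(E[busy U error]) = {Reset}
Wait ∉ Sat(E[busy U error]) = {Reset}, so the formula does not hold at Wait.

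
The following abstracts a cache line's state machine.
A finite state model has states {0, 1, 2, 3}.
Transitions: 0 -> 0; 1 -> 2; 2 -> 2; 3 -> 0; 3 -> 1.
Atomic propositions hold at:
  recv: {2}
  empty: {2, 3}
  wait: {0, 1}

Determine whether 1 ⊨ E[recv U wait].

E[recv U wait]: least fixpoint, start Z0 = Sat(wait) = {0, 1}, add states in Sat(recv) with some successor in Z. Already a fixed point.
Sat(E[recv U wait]) = {0, 1}
1 ∈ Sat(E[recv U wait]) = {0, 1}, so the formula holds at 1.

Yes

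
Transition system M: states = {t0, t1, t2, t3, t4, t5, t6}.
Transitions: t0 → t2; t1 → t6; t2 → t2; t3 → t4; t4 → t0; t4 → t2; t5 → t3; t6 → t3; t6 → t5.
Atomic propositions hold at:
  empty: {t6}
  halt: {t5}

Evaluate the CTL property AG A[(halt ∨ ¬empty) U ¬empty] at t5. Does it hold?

Sat(¬empty) = {t0, t1, t2, t3, t4, t5}
Sat(halt ∨ ¬empty) = {t0, t1, t2, t3, t4, t5}
A[(halt ∨ ¬empty) U ¬empty]: least fixpoint, start Z0 = Sat(¬empty) = {t0, t1, t2, t3, t4, t5}, add states in Sat(halt ∨ ¬empty) with every successor in Z. Already a fixed point.
Sat(A[(halt ∨ ¬empty) U ¬empty]) = {t0, t1, t2, t3, t4, t5}
AG A[(halt ∨ ¬empty) U ¬empty]: greatest fixpoint, start Z0 = {t0, t1, t2, t3, t4, t5}, keep only states in Sat with every successor in Z. Z1 = {t0, t2, t3, t4, t5}; fixed.
Sat(AG A[(halt ∨ ¬empty) U ¬empty]) = {t0, t2, t3, t4, t5}
t5 ∈ Sat(AG A[(halt ∨ ¬empty) U ¬empty]) = {t0, t2, t3, t4, t5}, so the formula holds at t5.

Yes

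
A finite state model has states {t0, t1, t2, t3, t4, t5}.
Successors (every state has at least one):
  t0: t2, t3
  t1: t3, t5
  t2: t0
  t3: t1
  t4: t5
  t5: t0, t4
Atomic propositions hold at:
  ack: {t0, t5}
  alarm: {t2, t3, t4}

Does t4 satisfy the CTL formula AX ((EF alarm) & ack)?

EF alarm: least fixpoint, start Z0 = {t2, t3, t4}, add states with some successor in Z. Z1 = {t0, t1, t2, t3, t4, t5}; fixed.
Sat(EF alarm) = {t0, t1, t2, t3, t4, t5}
Sat((EF alarm) & ack) = {t0, t5}
Sat(AX ((EF alarm) & ack)) = {s : every successor in {t0, t5}} = {t2, t4}
t4 ∈ Sat(AX ((EF alarm) & ack)) = {t2, t4}, so the formula holds at t4.

Yes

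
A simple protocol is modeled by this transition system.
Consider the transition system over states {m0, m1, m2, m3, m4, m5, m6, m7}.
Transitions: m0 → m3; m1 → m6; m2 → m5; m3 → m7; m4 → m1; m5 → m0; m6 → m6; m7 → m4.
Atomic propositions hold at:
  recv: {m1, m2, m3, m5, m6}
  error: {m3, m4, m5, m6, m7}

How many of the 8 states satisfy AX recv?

Sat(AX recv) = {s : every successor in {m1, m2, m3, m5, m6}} = {m0, m1, m2, m4, m6}
|Sat(AX recv)| = |{m0, m1, m2, m4, m6}| = 5.

5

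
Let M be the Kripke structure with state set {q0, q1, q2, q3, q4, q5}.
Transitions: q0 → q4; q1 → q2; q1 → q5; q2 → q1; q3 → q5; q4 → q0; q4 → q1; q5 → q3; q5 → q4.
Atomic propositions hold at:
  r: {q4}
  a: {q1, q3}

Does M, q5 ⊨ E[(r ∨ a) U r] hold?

Sat(r ∨ a) = {q1, q3, q4}
E[(r ∨ a) U r]: least fixpoint, start Z0 = Sat(r) = {q4}, add states in Sat(r ∨ a) with some successor in Z. Already a fixed point.
Sat(E[(r ∨ a) U r]) = {q4}
q5 ∉ Sat(E[(r ∨ a) U r]) = {q4}, so the formula does not hold at q5.

No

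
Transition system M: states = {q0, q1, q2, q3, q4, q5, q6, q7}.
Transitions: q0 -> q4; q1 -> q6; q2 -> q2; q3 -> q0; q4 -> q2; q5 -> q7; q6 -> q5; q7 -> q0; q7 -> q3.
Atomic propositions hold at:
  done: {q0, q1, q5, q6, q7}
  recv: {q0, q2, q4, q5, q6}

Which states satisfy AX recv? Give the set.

{q0, q1, q2, q3, q4, q6}

Sat(AX recv) = {s : every successor in {q0, q2, q4, q5, q6}} = {q0, q1, q2, q3, q4, q6}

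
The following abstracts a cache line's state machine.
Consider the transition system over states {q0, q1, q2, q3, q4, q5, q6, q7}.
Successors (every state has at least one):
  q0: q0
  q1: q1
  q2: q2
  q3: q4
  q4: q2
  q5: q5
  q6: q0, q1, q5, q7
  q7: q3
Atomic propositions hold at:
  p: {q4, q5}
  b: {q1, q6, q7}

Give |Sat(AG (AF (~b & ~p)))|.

Sat(~b) = {q0, q2, q3, q4, q5}
Sat(~p) = {q0, q1, q2, q3, q6, q7}
Sat(~b & ~p) = {q0, q2, q3}
AF (~b & ~p): least fixpoint, start Z0 = {q0, q2, q3}, add states with every successor in Z. Z1 = {q0, q2, q3, q4, q7}; fixed.
Sat(AF (~b & ~p)) = {q0, q2, q3, q4, q7}
AG (AF (~b & ~p)): greatest fixpoint, start Z0 = {q0, q2, q3, q4, q7}, keep only states in Sat with every successor in Z. Already a fixed point.
Sat(AG (AF (~b & ~p))) = {q0, q2, q3, q4, q7}
|Sat(AG (AF (~b & ~p)))| = |{q0, q2, q3, q4, q7}| = 5.

5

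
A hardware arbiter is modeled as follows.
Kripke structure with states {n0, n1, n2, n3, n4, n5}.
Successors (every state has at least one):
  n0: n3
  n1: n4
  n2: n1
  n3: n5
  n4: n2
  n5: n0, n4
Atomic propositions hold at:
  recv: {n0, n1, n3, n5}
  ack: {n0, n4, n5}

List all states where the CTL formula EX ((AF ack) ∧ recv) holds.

{n0, n2, n3, n5}

AF ack: least fixpoint, start Z0 = {n0, n4, n5}, add states with every successor in Z. Z1 = {n0, n1, n3, n4, n5}; Z2 = {n0, n1, n2, n3, n4, n5}; fixed.
Sat(AF ack) = {n0, n1, n2, n3, n4, n5}
Sat((AF ack) ∧ recv) = {n0, n1, n3, n5}
Sat(EX ((AF ack) ∧ recv)) = {s : some successor in {n0, n1, n3, n5}} = {n0, n2, n3, n5}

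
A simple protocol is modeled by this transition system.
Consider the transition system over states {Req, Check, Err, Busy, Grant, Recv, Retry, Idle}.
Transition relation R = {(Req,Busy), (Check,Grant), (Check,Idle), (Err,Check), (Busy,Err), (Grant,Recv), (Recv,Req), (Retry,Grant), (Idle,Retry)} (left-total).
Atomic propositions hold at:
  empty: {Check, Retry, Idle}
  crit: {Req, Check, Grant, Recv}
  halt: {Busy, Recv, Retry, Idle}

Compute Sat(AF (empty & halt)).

Sat(empty & halt) = {Retry, Idle}
AF (empty & halt): least fixpoint, start Z0 = {Retry, Idle}, add states with every successor in Z. Already a fixed point.
Sat(AF (empty & halt)) = {Retry, Idle}

{Retry, Idle}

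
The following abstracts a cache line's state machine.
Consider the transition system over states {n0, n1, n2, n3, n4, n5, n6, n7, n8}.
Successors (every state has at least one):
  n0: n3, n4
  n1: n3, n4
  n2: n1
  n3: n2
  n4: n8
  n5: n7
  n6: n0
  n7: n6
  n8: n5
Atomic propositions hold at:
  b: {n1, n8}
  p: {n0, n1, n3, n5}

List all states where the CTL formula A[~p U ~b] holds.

{n0, n2, n3, n4, n5, n6, n7, n8}

Sat(~p) = {n2, n4, n6, n7, n8}
Sat(~b) = {n0, n2, n3, n4, n5, n6, n7}
A[~p U ~b]: least fixpoint, start Z0 = Sat(~b) = {n0, n2, n3, n4, n5, n6, n7}, add states in Sat(~p) with every successor in Z. Z1 = {n0, n2, n3, n4, n5, n6, n7, n8}; fixed.
Sat(A[~p U ~b]) = {n0, n2, n3, n4, n5, n6, n7, n8}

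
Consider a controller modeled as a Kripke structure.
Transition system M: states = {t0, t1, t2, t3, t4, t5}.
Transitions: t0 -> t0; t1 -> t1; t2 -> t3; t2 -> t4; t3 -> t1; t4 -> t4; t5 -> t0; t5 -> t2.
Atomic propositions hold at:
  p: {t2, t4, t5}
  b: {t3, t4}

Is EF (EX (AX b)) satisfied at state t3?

Sat(AX b) = {s : every successor in {t3, t4}} = {t2, t4}
Sat(EX (AX b)) = {s : some successor in {t2, t4}} = {t2, t4, t5}
EF (EX (AX b)): least fixpoint, start Z0 = {t2, t4, t5}, add states with some successor in Z. Already a fixed point.
Sat(EF (EX (AX b))) = {t2, t4, t5}
t3 ∉ Sat(EF (EX (AX b))) = {t2, t4, t5}, so the formula does not hold at t3.

No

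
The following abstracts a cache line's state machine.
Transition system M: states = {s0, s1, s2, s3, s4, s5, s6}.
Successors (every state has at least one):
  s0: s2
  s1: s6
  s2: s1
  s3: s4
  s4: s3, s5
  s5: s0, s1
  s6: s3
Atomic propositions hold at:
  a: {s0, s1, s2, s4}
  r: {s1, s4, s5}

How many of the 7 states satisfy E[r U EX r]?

Sat(EX r) = {s : some successor in {s1, s4, s5}} = {s2, s3, s4, s5}
E[r U EX r]: least fixpoint, start Z0 = Sat(EX r) = {s2, s3, s4, s5}, add states in Sat(r) with some successor in Z. Already a fixed point.
Sat(E[r U EX r]) = {s2, s3, s4, s5}
|Sat(E[r U EX r])| = |{s2, s3, s4, s5}| = 4.

4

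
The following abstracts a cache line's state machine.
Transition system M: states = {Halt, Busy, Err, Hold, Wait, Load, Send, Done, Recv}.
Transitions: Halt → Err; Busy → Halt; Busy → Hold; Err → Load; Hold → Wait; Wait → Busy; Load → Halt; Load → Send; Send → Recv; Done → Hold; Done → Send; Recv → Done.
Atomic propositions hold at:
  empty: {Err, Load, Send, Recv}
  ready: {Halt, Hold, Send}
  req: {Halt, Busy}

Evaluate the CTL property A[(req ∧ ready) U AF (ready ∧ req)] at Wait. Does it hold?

Sat(req ∧ ready) = {Halt}
Sat(ready ∧ req) = {Halt}
AF (ready ∧ req): least fixpoint, start Z0 = {Halt}, add states with every successor in Z. Already a fixed point.
Sat(AF (ready ∧ req)) = {Halt}
A[(req ∧ ready) U AF (ready ∧ req)]: least fixpoint, start Z0 = Sat(AF (ready ∧ req)) = {Halt}, add states in Sat(req ∧ ready) with every successor in Z. Already a fixed point.
Sat(A[(req ∧ ready) U AF (ready ∧ req)]) = {Halt}
Wait ∉ Sat(A[(req ∧ ready) U AF (ready ∧ req)]) = {Halt}, so the formula does not hold at Wait.

No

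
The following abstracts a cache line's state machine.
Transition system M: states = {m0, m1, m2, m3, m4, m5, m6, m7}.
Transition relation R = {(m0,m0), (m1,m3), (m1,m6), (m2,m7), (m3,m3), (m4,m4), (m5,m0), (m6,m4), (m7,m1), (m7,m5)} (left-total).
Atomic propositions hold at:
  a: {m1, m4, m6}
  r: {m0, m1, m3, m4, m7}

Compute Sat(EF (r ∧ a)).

{m1, m2, m4, m6, m7}

Sat(r ∧ a) = {m1, m4}
EF (r ∧ a): least fixpoint, start Z0 = {m1, m4}, add states with some successor in Z. Z1 = {m1, m4, m6, m7}; Z2 = {m1, m2, m4, m6, m7}; fixed.
Sat(EF (r ∧ a)) = {m1, m2, m4, m6, m7}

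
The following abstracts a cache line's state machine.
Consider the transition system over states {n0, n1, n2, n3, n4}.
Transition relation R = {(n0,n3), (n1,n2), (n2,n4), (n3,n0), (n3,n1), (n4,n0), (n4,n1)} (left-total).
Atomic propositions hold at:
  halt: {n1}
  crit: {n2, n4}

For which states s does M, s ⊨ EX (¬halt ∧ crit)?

Sat(¬halt) = {n0, n2, n3, n4}
Sat(¬halt ∧ crit) = {n2, n4}
Sat(EX (¬halt ∧ crit)) = {s : some successor in {n2, n4}} = {n1, n2}

{n1, n2}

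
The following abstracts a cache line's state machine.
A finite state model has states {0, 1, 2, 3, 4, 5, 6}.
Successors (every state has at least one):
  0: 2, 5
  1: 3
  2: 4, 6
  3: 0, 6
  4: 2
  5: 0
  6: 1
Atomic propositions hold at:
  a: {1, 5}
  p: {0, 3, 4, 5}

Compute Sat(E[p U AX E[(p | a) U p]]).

{0, 1, 3, 5, 6}

Sat(p | a) = {0, 1, 3, 4, 5}
E[(p | a) U p]: least fixpoint, start Z0 = Sat(p) = {0, 3, 4, 5}, add states in Sat(p | a) with some successor in Z. Z1 = {0, 1, 3, 4, 5}; fixed.
Sat(E[(p | a) U p]) = {0, 1, 3, 4, 5}
Sat(AX E[(p | a) U p]) = {s : every successor in {0, 1, 3, 4, 5}} = {1, 5, 6}
E[p U AX E[(p | a) U p]]: least fixpoint, start Z0 = Sat(AX E[(p | a) U p]) = {1, 5, 6}, add states in Sat(p) with some successor in Z. Z1 = {0, 1, 3, 5, 6}; fixed.
Sat(E[p U AX E[(p | a) U p]]) = {0, 1, 3, 5, 6}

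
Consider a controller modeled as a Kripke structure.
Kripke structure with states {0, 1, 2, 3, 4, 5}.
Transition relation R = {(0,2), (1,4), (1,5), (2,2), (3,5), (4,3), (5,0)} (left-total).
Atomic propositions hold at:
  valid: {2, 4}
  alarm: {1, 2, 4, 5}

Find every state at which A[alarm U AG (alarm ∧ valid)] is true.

{2}

Sat(alarm ∧ valid) = {2, 4}
AG (alarm ∧ valid): greatest fixpoint, start Z0 = {2, 4}, keep only states in Sat with every successor in Z. Z1 = {2}; fixed.
Sat(AG (alarm ∧ valid)) = {2}
A[alarm U AG (alarm ∧ valid)]: least fixpoint, start Z0 = Sat(AG (alarm ∧ valid)) = {2}, add states in Sat(alarm) with every successor in Z. Already a fixed point.
Sat(A[alarm U AG (alarm ∧ valid)]) = {2}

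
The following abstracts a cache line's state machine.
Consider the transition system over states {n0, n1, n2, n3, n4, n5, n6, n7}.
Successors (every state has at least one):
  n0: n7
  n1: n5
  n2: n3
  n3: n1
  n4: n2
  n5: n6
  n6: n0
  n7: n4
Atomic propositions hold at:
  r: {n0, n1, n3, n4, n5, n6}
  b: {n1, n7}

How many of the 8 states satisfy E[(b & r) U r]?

Sat(b & r) = {n1}
E[(b & r) U r]: least fixpoint, start Z0 = Sat(r) = {n0, n1, n3, n4, n5, n6}, add states in Sat(b & r) with some successor in Z. Already a fixed point.
Sat(E[(b & r) U r]) = {n0, n1, n3, n4, n5, n6}
|Sat(E[(b & r) U r])| = |{n0, n1, n3, n4, n5, n6}| = 6.

6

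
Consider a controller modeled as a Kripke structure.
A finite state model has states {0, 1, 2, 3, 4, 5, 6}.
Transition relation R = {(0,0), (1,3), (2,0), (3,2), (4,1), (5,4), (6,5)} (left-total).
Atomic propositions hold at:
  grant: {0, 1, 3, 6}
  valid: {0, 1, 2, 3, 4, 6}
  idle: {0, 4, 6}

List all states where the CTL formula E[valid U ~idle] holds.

{1, 2, 3, 4, 5, 6}

Sat(~idle) = {1, 2, 3, 5}
E[valid U ~idle]: least fixpoint, start Z0 = Sat(~idle) = {1, 2, 3, 5}, add states in Sat(valid) with some successor in Z. Z1 = {1, 2, 3, 4, 5, 6}; fixed.
Sat(E[valid U ~idle]) = {1, 2, 3, 4, 5, 6}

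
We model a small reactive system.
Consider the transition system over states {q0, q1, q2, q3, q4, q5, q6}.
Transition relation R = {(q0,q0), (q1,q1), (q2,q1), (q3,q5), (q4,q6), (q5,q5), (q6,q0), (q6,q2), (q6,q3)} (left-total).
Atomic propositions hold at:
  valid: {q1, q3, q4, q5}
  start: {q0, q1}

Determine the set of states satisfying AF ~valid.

{q0, q2, q4, q6}

Sat(~valid) = {q0, q2, q6}
AF ~valid: least fixpoint, start Z0 = {q0, q2, q6}, add states with every successor in Z. Z1 = {q0, q2, q4, q6}; fixed.
Sat(AF ~valid) = {q0, q2, q4, q6}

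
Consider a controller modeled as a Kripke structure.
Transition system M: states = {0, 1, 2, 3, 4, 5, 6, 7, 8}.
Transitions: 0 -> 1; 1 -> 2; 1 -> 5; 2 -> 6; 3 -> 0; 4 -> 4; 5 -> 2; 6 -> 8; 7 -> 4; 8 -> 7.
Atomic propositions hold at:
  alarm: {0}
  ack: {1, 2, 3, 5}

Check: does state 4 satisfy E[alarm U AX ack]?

No

Sat(AX ack) = {s : every successor in {1, 2, 3, 5}} = {0, 1, 5}
E[alarm U AX ack]: least fixpoint, start Z0 = Sat(AX ack) = {0, 1, 5}, add states in Sat(alarm) with some successor in Z. Already a fixed point.
Sat(E[alarm U AX ack]) = {0, 1, 5}
4 ∉ Sat(E[alarm U AX ack]) = {0, 1, 5}, so the formula does not hold at 4.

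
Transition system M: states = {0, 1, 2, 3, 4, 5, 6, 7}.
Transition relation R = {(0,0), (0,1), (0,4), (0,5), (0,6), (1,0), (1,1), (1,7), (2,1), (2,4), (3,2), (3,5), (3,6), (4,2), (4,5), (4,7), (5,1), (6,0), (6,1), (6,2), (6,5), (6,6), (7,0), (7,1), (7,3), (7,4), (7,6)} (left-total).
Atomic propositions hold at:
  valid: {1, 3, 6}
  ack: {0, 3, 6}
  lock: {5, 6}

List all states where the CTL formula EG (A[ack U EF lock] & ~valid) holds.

EF lock: least fixpoint, start Z0 = {5, 6}, add states with some successor in Z. Z1 = {0, 3, 4, 5, 6, 7}; Z2 = {0, 1, 2, 3, 4, 5, 6, 7}; fixed.
Sat(EF lock) = {0, 1, 2, 3, 4, 5, 6, 7}
A[ack U EF lock]: least fixpoint, start Z0 = Sat(EF lock) = {0, 1, 2, 3, 4, 5, 6, 7}, add states in Sat(ack) with every successor in Z. Already a fixed point.
Sat(A[ack U EF lock]) = {0, 1, 2, 3, 4, 5, 6, 7}
Sat(~valid) = {0, 2, 4, 5, 7}
Sat(A[ack U EF lock] & ~valid) = {0, 2, 4, 5, 7}
EG (A[ack U EF lock] & ~valid): greatest fixpoint, start Z0 = {0, 2, 4, 5, 7}, keep only states in Sat with some successor in Z. Z1 = {0, 2, 4, 7}; fixed.
Sat(EG (A[ack U EF lock] & ~valid)) = {0, 2, 4, 7}

{0, 2, 4, 7}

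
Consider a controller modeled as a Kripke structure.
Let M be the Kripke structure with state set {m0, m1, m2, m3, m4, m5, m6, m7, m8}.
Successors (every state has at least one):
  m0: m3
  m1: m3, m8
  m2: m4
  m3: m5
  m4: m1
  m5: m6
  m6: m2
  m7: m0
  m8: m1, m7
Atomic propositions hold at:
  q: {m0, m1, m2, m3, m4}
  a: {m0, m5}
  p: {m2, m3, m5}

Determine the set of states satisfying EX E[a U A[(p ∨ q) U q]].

Sat(p ∨ q) = {m0, m1, m2, m3, m4, m5}
A[(p ∨ q) U q]: least fixpoint, start Z0 = Sat(q) = {m0, m1, m2, m3, m4}, add states in Sat(p ∨ q) with every successor in Z. Already a fixed point.
Sat(A[(p ∨ q) U q]) = {m0, m1, m2, m3, m4}
E[a U A[(p ∨ q) U q]]: least fixpoint, start Z0 = Sat(A[(p ∨ q) U q]) = {m0, m1, m2, m3, m4}, add states in Sat(a) with some successor in Z. Already a fixed point.
Sat(E[a U A[(p ∨ q) U q]]) = {m0, m1, m2, m3, m4}
Sat(EX E[a U A[(p ∨ q) U q]]) = {s : some successor in {m0, m1, m2, m3, m4}} = {m0, m1, m2, m4, m6, m7, m8}

{m0, m1, m2, m4, m6, m7, m8}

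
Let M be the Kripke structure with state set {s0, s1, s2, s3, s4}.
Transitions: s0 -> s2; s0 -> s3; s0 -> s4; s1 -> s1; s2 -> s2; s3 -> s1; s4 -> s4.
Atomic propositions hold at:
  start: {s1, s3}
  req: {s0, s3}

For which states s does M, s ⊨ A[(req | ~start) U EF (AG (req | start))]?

{s0, s1, s3}

Sat(~start) = {s0, s2, s4}
Sat(req | ~start) = {s0, s2, s3, s4}
Sat(req | start) = {s0, s1, s3}
AG (req | start): greatest fixpoint, start Z0 = {s0, s1, s3}, keep only states in Sat with every successor in Z. Z1 = {s1, s3}; fixed.
Sat(AG (req | start)) = {s1, s3}
EF (AG (req | start)): least fixpoint, start Z0 = {s1, s3}, add states with some successor in Z. Z1 = {s0, s1, s3}; fixed.
Sat(EF (AG (req | start))) = {s0, s1, s3}
A[(req | ~start) U EF (AG (req | start))]: least fixpoint, start Z0 = Sat(EF (AG (req | start))) = {s0, s1, s3}, add states in Sat(req | ~start) with every successor in Z. Already a fixed point.
Sat(A[(req | ~start) U EF (AG (req | start))]) = {s0, s1, s3}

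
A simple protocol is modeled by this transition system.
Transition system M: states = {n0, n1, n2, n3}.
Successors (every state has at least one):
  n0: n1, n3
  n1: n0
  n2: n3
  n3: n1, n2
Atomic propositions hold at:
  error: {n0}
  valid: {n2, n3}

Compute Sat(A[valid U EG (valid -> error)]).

Sat(valid -> error) = {n0, n1}
EG (valid -> error): greatest fixpoint, start Z0 = {n0, n1}, keep only states in Sat with some successor in Z. Already a fixed point.
Sat(EG (valid -> error)) = {n0, n1}
A[valid U EG (valid -> error)]: least fixpoint, start Z0 = Sat(EG (valid -> error)) = {n0, n1}, add states in Sat(valid) with every successor in Z. Already a fixed point.
Sat(A[valid U EG (valid -> error)]) = {n0, n1}

{n0, n1}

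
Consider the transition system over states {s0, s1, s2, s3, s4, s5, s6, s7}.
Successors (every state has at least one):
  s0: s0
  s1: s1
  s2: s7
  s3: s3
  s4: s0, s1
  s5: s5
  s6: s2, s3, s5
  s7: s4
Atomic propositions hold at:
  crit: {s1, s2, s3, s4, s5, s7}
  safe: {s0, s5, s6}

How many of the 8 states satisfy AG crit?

3

AG crit: greatest fixpoint, start Z0 = {s1, s2, s3, s4, s5, s7}, keep only states in Sat with every successor in Z. Z1 = {s1, s2, s3, s5, s7}; Z2 = {s1, s2, s3, s5}; Z3 = {s1, s3, s5}; fixed.
Sat(AG crit) = {s1, s3, s5}
|Sat(AG crit)| = |{s1, s3, s5}| = 3.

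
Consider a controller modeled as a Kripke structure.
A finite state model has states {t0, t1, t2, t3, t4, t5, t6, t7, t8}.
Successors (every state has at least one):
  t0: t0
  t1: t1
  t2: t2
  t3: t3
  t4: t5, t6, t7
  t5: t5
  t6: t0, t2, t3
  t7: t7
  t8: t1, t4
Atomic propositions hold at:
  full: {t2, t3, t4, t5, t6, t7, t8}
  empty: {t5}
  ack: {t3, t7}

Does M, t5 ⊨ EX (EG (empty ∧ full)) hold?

Sat(empty ∧ full) = {t5}
EG (empty ∧ full): greatest fixpoint, start Z0 = {t5}, keep only states in Sat with some successor in Z. Already a fixed point.
Sat(EG (empty ∧ full)) = {t5}
Sat(EX (EG (empty ∧ full))) = {s : some successor in {t5}} = {t4, t5}
t5 ∈ Sat(EX (EG (empty ∧ full))) = {t4, t5}, so the formula holds at t5.

Yes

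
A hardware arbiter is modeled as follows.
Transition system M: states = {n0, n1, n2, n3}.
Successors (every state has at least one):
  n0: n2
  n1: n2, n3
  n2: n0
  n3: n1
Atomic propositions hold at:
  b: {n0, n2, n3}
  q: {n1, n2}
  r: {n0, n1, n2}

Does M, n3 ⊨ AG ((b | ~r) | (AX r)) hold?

No

Sat(~r) = {n3}
Sat(b | ~r) = {n0, n2, n3}
Sat(AX r) = {s : every successor in {n0, n1, n2}} = {n0, n2, n3}
Sat((b | ~r) | (AX r)) = {n0, n2, n3}
AG ((b | ~r) | (AX r)): greatest fixpoint, start Z0 = {n0, n2, n3}, keep only states in Sat with every successor in Z. Z1 = {n0, n2}; fixed.
Sat(AG ((b | ~r) | (AX r))) = {n0, n2}
n3 ∉ Sat(AG ((b | ~r) | (AX r))) = {n0, n2}, so the formula does not hold at n3.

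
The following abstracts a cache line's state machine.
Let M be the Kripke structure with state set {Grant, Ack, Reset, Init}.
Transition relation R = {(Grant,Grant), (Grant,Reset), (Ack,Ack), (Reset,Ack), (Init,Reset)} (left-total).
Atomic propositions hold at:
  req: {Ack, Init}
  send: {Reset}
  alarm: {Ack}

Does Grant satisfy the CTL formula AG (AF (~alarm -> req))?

Sat(~alarm) = {Grant, Reset, Init}
Sat(~alarm -> req) = {Ack, Init}
AF (~alarm -> req): least fixpoint, start Z0 = {Ack, Init}, add states with every successor in Z. Z1 = {Ack, Reset, Init}; fixed.
Sat(AF (~alarm -> req)) = {Ack, Reset, Init}
AG (AF (~alarm -> req)): greatest fixpoint, start Z0 = {Ack, Reset, Init}, keep only states in Sat with every successor in Z. Already a fixed point.
Sat(AG (AF (~alarm -> req))) = {Ack, Reset, Init}
Grant ∉ Sat(AG (AF (~alarm -> req))) = {Ack, Reset, Init}, so the formula does not hold at Grant.

No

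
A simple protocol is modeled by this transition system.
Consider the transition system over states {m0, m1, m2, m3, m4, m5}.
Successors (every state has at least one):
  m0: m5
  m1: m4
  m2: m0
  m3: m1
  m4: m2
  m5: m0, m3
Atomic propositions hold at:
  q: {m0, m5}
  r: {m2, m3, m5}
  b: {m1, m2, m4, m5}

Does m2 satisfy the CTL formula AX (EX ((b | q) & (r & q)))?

Sat(b | q) = {m0, m1, m2, m4, m5}
Sat(r & q) = {m5}
Sat((b | q) & (r & q)) = {m5}
Sat(EX ((b | q) & (r & q))) = {s : some successor in {m5}} = {m0}
Sat(AX (EX ((b | q) & (r & q)))) = {s : every successor in {m0}} = {m2}
m2 ∈ Sat(AX (EX ((b | q) & (r & q)))) = {m2}, so the formula holds at m2.

Yes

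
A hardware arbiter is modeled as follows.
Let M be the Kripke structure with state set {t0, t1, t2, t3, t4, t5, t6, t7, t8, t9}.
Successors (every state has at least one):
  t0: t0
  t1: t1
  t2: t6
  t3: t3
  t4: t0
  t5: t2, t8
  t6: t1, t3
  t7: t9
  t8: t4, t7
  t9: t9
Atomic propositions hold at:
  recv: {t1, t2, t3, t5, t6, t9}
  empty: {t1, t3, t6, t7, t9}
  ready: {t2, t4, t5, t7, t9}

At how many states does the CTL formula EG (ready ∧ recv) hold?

1

Sat(ready ∧ recv) = {t2, t5, t9}
EG (ready ∧ recv): greatest fixpoint, start Z0 = {t2, t5, t9}, keep only states in Sat with some successor in Z. Z1 = {t5, t9}; Z2 = {t9}; fixed.
Sat(EG (ready ∧ recv)) = {t9}
|Sat(EG (ready ∧ recv))| = |{t9}| = 1.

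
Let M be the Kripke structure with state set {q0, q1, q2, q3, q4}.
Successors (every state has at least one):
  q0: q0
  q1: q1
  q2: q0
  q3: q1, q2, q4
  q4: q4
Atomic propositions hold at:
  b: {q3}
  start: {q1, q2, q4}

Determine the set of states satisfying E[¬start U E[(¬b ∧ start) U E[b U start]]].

{q1, q2, q3, q4}

Sat(¬start) = {q0, q3}
Sat(¬b) = {q0, q1, q2, q4}
Sat(¬b ∧ start) = {q1, q2, q4}
E[b U start]: least fixpoint, start Z0 = Sat(start) = {q1, q2, q4}, add states in Sat(b) with some successor in Z. Z1 = {q1, q2, q3, q4}; fixed.
Sat(E[b U start]) = {q1, q2, q3, q4}
E[(¬b ∧ start) U E[b U start]]: least fixpoint, start Z0 = Sat(E[b U start]) = {q1, q2, q3, q4}, add states in Sat(¬b ∧ start) with some successor in Z. Already a fixed point.
Sat(E[(¬b ∧ start) U E[b U start]]) = {q1, q2, q3, q4}
E[¬start U E[(¬b ∧ start) U E[b U start]]]: least fixpoint, start Z0 = Sat(E[(¬b ∧ start) U E[b U start]]) = {q1, q2, q3, q4}, add states in Sat(¬start) with some successor in Z. Already a fixed point.
Sat(E[¬start U E[(¬b ∧ start) U E[b U start]]]) = {q1, q2, q3, q4}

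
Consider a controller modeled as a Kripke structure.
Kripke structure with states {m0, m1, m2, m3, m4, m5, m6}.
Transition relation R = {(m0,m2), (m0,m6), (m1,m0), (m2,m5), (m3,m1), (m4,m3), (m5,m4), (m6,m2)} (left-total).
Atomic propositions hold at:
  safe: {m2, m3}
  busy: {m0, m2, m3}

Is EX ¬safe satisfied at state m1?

Sat(¬safe) = {m0, m1, m4, m5, m6}
Sat(EX ¬safe) = {s : some successor in {m0, m1, m4, m5, m6}} = {m0, m1, m2, m3, m5}
m1 ∈ Sat(EX ¬safe) = {m0, m1, m2, m3, m5}, so the formula holds at m1.

Yes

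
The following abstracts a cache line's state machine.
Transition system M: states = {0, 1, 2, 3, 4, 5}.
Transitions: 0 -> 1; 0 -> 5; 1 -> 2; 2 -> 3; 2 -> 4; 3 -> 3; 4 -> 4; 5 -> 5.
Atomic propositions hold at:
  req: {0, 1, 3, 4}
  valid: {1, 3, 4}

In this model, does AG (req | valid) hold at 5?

No

Sat(req | valid) = {0, 1, 3, 4}
AG (req | valid): greatest fixpoint, start Z0 = {0, 1, 3, 4}, keep only states in Sat with every successor in Z. Z1 = {3, 4}; fixed.
Sat(AG (req | valid)) = {3, 4}
5 ∉ Sat(AG (req | valid)) = {3, 4}, so the formula does not hold at 5.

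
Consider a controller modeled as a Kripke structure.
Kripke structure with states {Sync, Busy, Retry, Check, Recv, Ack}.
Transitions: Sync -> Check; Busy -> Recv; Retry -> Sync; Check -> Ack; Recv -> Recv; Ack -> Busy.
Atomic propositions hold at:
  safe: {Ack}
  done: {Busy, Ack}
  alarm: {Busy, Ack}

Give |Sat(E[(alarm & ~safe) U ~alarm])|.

5

Sat(~safe) = {Sync, Busy, Retry, Check, Recv}
Sat(alarm & ~safe) = {Busy}
Sat(~alarm) = {Sync, Retry, Check, Recv}
E[(alarm & ~safe) U ~alarm]: least fixpoint, start Z0 = Sat(~alarm) = {Sync, Retry, Check, Recv}, add states in Sat(alarm & ~safe) with some successor in Z. Z1 = {Sync, Busy, Retry, Check, Recv}; fixed.
Sat(E[(alarm & ~safe) U ~alarm]) = {Sync, Busy, Retry, Check, Recv}
|Sat(E[(alarm & ~safe) U ~alarm])| = |{Sync, Busy, Retry, Check, Recv}| = 5.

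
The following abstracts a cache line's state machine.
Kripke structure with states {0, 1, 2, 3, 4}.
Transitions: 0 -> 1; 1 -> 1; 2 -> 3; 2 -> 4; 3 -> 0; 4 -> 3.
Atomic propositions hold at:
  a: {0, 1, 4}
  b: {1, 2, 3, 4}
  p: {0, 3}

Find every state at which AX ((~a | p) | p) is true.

Sat(~a) = {2, 3}
Sat(~a | p) = {0, 2, 3}
Sat((~a | p) | p) = {0, 2, 3}
Sat(AX ((~a | p) | p)) = {s : every successor in {0, 2, 3}} = {3, 4}

{3, 4}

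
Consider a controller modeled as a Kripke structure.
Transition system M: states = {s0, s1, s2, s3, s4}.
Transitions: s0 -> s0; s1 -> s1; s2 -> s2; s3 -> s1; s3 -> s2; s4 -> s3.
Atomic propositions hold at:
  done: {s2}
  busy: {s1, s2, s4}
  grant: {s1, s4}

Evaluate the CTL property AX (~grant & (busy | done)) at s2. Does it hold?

Yes

Sat(~grant) = {s0, s2, s3}
Sat(busy | done) = {s1, s2, s4}
Sat(~grant & (busy | done)) = {s2}
Sat(AX (~grant & (busy | done))) = {s : every successor in {s2}} = {s2}
s2 ∈ Sat(AX (~grant & (busy | done))) = {s2}, so the formula holds at s2.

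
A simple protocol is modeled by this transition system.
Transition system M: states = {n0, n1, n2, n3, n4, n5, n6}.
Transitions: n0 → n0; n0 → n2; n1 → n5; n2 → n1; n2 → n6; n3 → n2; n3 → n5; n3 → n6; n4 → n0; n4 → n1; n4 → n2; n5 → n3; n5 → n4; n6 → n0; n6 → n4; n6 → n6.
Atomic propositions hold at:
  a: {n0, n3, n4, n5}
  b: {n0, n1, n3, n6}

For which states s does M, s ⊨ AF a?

AF a: least fixpoint, start Z0 = {n0, n3, n4, n5}, add states with every successor in Z. Z1 = {n0, n1, n3, n4, n5}; fixed.
Sat(AF a) = {n0, n1, n3, n4, n5}

{n0, n1, n3, n4, n5}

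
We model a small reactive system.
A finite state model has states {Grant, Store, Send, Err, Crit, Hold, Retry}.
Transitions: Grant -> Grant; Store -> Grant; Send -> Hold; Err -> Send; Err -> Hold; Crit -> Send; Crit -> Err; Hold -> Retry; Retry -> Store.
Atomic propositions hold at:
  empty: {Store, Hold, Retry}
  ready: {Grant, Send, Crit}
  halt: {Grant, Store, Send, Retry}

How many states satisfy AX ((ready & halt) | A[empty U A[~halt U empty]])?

Sat(ready & halt) = {Grant, Send}
Sat(~halt) = {Err, Crit, Hold}
A[~halt U empty]: least fixpoint, start Z0 = Sat(empty) = {Store, Hold, Retry}, add states in Sat(~halt) with every successor in Z. Already a fixed point.
Sat(A[~halt U empty]) = {Store, Hold, Retry}
A[empty U A[~halt U empty]]: least fixpoint, start Z0 = Sat(A[~halt U empty]) = {Store, Hold, Retry}, add states in Sat(empty) with every successor in Z. Already a fixed point.
Sat(A[empty U A[~halt U empty]]) = {Store, Hold, Retry}
Sat((ready & halt) | A[empty U A[~halt U empty]]) = {Grant, Store, Send, Hold, Retry}
Sat(AX ((ready & halt) | A[empty U A[~halt U empty]])) = {s : every successor in {Grant, Store, Send, Hold, Retry}} = {Grant, Store, Send, Err, Hold, Retry}
|Sat(AX ((ready & halt) | A[empty U A[~halt U empty]]))| = |{Grant, Store, Send, Err, Hold, Retry}| = 6.

6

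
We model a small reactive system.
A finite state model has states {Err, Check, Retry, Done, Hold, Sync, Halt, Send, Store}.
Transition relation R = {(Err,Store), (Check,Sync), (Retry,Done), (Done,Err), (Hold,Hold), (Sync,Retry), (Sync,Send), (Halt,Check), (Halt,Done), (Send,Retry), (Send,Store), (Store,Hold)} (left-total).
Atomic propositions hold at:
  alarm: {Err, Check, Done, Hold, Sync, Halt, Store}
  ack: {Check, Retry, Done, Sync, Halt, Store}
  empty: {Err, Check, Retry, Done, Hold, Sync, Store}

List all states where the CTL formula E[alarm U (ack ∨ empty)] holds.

Sat(ack ∨ empty) = {Err, Check, Retry, Done, Hold, Sync, Halt, Store}
E[alarm U (ack ∨ empty)]: least fixpoint, start Z0 = Sat((ack ∨ empty)) = {Err, Check, Retry, Done, Hold, Sync, Halt, Store}, add states in Sat(alarm) with some successor in Z. Already a fixed point.
Sat(E[alarm U (ack ∨ empty)]) = {Err, Check, Retry, Done, Hold, Sync, Halt, Store}

{Err, Check, Retry, Done, Hold, Sync, Halt, Store}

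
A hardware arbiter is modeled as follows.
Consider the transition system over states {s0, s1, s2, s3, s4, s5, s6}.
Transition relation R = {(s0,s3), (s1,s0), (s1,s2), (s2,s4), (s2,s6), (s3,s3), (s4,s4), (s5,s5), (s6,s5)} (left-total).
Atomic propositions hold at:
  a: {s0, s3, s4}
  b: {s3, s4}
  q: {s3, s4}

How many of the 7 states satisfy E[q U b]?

2

E[q U b]: least fixpoint, start Z0 = Sat(b) = {s3, s4}, add states in Sat(q) with some successor in Z. Already a fixed point.
Sat(E[q U b]) = {s3, s4}
|Sat(E[q U b])| = |{s3, s4}| = 2.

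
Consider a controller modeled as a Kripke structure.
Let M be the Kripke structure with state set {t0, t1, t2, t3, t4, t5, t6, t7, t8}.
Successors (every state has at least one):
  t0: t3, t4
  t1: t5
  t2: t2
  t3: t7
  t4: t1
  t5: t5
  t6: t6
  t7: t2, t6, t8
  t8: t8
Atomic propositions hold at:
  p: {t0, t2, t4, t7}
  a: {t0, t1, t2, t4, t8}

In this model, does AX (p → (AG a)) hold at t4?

AG a: greatest fixpoint, start Z0 = {t0, t1, t2, t4, t8}, keep only states in Sat with every successor in Z. Z1 = {t2, t4, t8}; Z2 = {t2, t8}; fixed.
Sat(AG a) = {t2, t8}
Sat(p → (AG a)) = {t1, t2, t3, t5, t6, t8}
Sat(AX (p → (AG a))) = {s : every successor in {t1, t2, t3, t5, t6, t8}} = {t1, t2, t4, t5, t6, t7, t8}
t4 ∈ Sat(AX (p → (AG a))) = {t1, t2, t4, t5, t6, t7, t8}, so the formula holds at t4.

Yes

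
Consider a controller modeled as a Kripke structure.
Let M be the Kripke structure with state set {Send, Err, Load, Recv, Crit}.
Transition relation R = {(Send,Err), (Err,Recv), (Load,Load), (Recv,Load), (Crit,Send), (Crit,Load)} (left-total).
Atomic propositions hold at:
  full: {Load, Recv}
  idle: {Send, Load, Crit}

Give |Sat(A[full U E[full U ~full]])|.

Sat(~full) = {Send, Err, Crit}
E[full U ~full]: least fixpoint, start Z0 = Sat(~full) = {Send, Err, Crit}, add states in Sat(full) with some successor in Z. Already a fixed point.
Sat(E[full U ~full]) = {Send, Err, Crit}
A[full U E[full U ~full]]: least fixpoint, start Z0 = Sat(E[full U ~full]) = {Send, Err, Crit}, add states in Sat(full) with every successor in Z. Already a fixed point.
Sat(A[full U E[full U ~full]]) = {Send, Err, Crit}
|Sat(A[full U E[full U ~full]])| = |{Send, Err, Crit}| = 3.

3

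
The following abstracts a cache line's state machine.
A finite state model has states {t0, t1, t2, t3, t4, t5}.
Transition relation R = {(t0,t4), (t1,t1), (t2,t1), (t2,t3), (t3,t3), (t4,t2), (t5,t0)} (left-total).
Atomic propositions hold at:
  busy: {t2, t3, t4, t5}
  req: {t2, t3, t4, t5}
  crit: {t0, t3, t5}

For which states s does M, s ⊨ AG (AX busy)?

Sat(AX busy) = {s : every successor in {t2, t3, t4, t5}} = {t0, t3, t4}
AG (AX busy): greatest fixpoint, start Z0 = {t0, t3, t4}, keep only states in Sat with every successor in Z. Z1 = {t0, t3}; Z2 = {t3}; fixed.
Sat(AG (AX busy)) = {t3}

{t3}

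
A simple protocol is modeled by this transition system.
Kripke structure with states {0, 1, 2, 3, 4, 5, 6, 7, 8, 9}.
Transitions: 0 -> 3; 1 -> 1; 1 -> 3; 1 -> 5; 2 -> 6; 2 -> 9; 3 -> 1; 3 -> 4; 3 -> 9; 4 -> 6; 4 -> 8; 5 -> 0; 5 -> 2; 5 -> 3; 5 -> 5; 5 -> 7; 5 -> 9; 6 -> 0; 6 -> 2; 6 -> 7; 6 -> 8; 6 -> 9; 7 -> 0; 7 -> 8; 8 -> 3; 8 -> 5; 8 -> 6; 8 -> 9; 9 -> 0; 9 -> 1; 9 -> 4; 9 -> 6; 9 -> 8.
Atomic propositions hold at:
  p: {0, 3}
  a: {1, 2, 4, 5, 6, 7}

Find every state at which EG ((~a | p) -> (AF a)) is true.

Sat(~a) = {0, 3, 8, 9}
Sat(~a | p) = {0, 3, 8, 9}
AF a: least fixpoint, start Z0 = {1, 2, 4, 5, 6, 7}, add states with every successor in Z. Already a fixed point.
Sat(AF a) = {1, 2, 4, 5, 6, 7}
Sat((~a | p) -> (AF a)) = {1, 2, 4, 5, 6, 7}
EG ((~a | p) -> (AF a)): greatest fixpoint, start Z0 = {1, 2, 4, 5, 6, 7}, keep only states in Sat with some successor in Z. Z1 = {1, 2, 4, 5, 6}; fixed.
Sat(EG ((~a | p) -> (AF a))) = {1, 2, 4, 5, 6}

{1, 2, 4, 5, 6}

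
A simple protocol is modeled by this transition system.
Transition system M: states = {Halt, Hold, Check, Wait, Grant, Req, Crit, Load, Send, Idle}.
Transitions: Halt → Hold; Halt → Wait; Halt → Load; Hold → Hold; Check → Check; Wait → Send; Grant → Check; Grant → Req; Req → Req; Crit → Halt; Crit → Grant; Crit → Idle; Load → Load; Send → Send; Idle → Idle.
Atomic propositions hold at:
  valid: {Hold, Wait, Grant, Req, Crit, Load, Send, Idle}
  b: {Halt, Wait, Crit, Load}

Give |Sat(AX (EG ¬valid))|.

Sat(¬valid) = {Halt, Check}
EG ¬valid: greatest fixpoint, start Z0 = {Halt, Check}, keep only states in Sat with some successor in Z. Z1 = {Check}; fixed.
Sat(EG ¬valid) = {Check}
Sat(AX (EG ¬valid)) = {s : every successor in {Check}} = {Check}
|Sat(AX (EG ¬valid))| = |{Check}| = 1.

1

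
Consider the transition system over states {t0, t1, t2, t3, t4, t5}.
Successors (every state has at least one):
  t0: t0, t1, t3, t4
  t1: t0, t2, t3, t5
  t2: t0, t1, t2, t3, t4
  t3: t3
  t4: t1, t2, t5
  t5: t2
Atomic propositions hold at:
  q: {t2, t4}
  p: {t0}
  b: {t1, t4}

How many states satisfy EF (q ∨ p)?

5

Sat(q ∨ p) = {t0, t2, t4}
EF (q ∨ p): least fixpoint, start Z0 = {t0, t2, t4}, add states with some successor in Z. Z1 = {t0, t1, t2, t4, t5}; fixed.
Sat(EF (q ∨ p)) = {t0, t1, t2, t4, t5}
|Sat(EF (q ∨ p))| = |{t0, t1, t2, t4, t5}| = 5.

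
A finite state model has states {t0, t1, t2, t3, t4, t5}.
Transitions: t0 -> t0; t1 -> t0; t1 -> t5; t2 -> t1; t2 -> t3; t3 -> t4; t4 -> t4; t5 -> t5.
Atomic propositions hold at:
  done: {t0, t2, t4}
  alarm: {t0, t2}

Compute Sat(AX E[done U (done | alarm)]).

{t0, t3, t4}

Sat(done | alarm) = {t0, t2, t4}
E[done U (done | alarm)]: least fixpoint, start Z0 = Sat((done | alarm)) = {t0, t2, t4}, add states in Sat(done) with some successor in Z. Already a fixed point.
Sat(E[done U (done | alarm)]) = {t0, t2, t4}
Sat(AX E[done U (done | alarm)]) = {s : every successor in {t0, t2, t4}} = {t0, t3, t4}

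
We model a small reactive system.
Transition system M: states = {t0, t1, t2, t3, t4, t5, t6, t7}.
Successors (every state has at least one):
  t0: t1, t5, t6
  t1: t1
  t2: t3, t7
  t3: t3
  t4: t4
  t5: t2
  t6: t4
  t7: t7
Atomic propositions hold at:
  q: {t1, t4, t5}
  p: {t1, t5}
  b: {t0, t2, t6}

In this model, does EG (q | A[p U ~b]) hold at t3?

Sat(~b) = {t1, t3, t4, t5, t7}
A[p U ~b]: least fixpoint, start Z0 = Sat(~b) = {t1, t3, t4, t5, t7}, add states in Sat(p) with every successor in Z. Already a fixed point.
Sat(A[p U ~b]) = {t1, t3, t4, t5, t7}
Sat(q | A[p U ~b]) = {t1, t3, t4, t5, t7}
EG (q | A[p U ~b]): greatest fixpoint, start Z0 = {t1, t3, t4, t5, t7}, keep only states in Sat with some successor in Z. Z1 = {t1, t3, t4, t7}; fixed.
Sat(EG (q | A[p U ~b])) = {t1, t3, t4, t7}
t3 ∈ Sat(EG (q | A[p U ~b])) = {t1, t3, t4, t7}, so the formula holds at t3.

Yes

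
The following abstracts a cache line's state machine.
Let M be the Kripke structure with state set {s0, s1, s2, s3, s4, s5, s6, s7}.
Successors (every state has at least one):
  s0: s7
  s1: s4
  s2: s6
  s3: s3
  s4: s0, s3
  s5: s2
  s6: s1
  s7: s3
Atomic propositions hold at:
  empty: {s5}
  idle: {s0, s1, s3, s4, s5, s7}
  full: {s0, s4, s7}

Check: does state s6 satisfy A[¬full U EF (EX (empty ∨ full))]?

Sat(¬full) = {s1, s2, s3, s5, s6}
Sat(empty ∨ full) = {s0, s4, s5, s7}
Sat(EX (empty ∨ full)) = {s : some successor in {s0, s4, s5, s7}} = {s0, s1, s4}
EF (EX (empty ∨ full)): least fixpoint, start Z0 = {s0, s1, s4}, add states with some successor in Z. Z1 = {s0, s1, s4, s6}; Z2 = {s0, s1, s2, s4, s6}; Z3 = {s0, s1, s2, s4, s5, s6}; fixed.
Sat(EF (EX (empty ∨ full))) = {s0, s1, s2, s4, s5, s6}
A[¬full U EF (EX (empty ∨ full))]: least fixpoint, start Z0 = Sat(EF (EX (empty ∨ full))) = {s0, s1, s2, s4, s5, s6}, add states in Sat(¬full) with every successor in Z. Already a fixed point.
Sat(A[¬full U EF (EX (empty ∨ full))]) = {s0, s1, s2, s4, s5, s6}
s6 ∈ Sat(A[¬full U EF (EX (empty ∨ full))]) = {s0, s1, s2, s4, s5, s6}, so the formula holds at s6.

Yes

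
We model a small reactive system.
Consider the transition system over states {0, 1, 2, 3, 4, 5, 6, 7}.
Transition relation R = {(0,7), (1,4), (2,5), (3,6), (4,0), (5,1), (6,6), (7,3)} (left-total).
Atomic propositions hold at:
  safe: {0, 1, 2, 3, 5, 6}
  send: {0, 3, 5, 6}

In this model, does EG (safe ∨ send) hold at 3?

Yes

Sat(safe ∨ send) = {0, 1, 2, 3, 5, 6}
EG (safe ∨ send): greatest fixpoint, start Z0 = {0, 1, 2, 3, 5, 6}, keep only states in Sat with some successor in Z. Z1 = {2, 3, 5, 6}; Z2 = {2, 3, 6}; Z3 = {3, 6}; fixed.
Sat(EG (safe ∨ send)) = {3, 6}
3 ∈ Sat(EG (safe ∨ send)) = {3, 6}, so the formula holds at 3.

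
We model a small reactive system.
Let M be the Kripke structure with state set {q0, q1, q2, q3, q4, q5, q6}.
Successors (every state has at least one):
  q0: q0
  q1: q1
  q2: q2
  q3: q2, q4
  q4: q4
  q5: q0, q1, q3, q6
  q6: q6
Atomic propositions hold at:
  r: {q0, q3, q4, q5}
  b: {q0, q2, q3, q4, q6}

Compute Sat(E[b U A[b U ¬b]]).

{q1, q5}

Sat(¬b) = {q1, q5}
A[b U ¬b]: least fixpoint, start Z0 = Sat(¬b) = {q1, q5}, add states in Sat(b) with every successor in Z. Already a fixed point.
Sat(A[b U ¬b]) = {q1, q5}
E[b U A[b U ¬b]]: least fixpoint, start Z0 = Sat(A[b U ¬b]) = {q1, q5}, add states in Sat(b) with some successor in Z. Already a fixed point.
Sat(E[b U A[b U ¬b]]) = {q1, q5}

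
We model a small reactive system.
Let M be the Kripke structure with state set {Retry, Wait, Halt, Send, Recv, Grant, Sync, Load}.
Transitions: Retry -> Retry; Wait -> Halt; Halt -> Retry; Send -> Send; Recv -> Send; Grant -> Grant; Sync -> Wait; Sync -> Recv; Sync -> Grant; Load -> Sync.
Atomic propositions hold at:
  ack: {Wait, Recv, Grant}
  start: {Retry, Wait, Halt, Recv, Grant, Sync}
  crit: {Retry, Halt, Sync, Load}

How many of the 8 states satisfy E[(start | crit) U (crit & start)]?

5

Sat(start | crit) = {Retry, Wait, Halt, Recv, Grant, Sync, Load}
Sat(crit & start) = {Retry, Halt, Sync}
E[(start | crit) U (crit & start)]: least fixpoint, start Z0 = Sat((crit & start)) = {Retry, Halt, Sync}, add states in Sat(start | crit) with some successor in Z. Z1 = {Retry, Wait, Halt, Sync, Load}; fixed.
Sat(E[(start | crit) U (crit & start)]) = {Retry, Wait, Halt, Sync, Load}
|Sat(E[(start | crit) U (crit & start)])| = |{Retry, Wait, Halt, Sync, Load}| = 5.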